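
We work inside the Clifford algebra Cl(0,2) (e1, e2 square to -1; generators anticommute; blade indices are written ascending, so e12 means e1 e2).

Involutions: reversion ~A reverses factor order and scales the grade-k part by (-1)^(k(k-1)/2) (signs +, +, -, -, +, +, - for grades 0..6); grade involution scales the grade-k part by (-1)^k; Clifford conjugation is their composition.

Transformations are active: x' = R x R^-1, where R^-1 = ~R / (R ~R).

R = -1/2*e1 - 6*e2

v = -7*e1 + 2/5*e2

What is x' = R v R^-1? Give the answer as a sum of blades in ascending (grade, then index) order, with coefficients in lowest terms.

~R = -1/2*e1 - 6*e2, and R ~R = -145/4, so R^-1 = ~R / (-145/4).
R v = -11/10 - 211/5*e12
Answer: 5053/725*e1 - 554/725*e2


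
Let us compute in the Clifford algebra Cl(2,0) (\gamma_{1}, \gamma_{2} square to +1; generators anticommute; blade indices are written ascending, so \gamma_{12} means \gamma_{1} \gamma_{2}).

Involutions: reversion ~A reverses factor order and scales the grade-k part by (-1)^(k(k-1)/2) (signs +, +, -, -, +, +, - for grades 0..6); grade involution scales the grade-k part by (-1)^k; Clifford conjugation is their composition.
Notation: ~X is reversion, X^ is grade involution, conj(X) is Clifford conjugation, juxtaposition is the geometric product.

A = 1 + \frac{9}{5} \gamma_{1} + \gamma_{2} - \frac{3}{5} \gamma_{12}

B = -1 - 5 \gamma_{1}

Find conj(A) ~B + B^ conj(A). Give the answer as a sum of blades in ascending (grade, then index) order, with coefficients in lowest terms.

first term: 8 - \frac{16}{5} \gamma_{1} + 4 \gamma_{2} - \frac{28}{5} \gamma_{12}
second term: -10 + \frac{34}{5} \gamma_{1} + 4 \gamma_{2} - \frac{28}{5} \gamma_{12}
Answer: -2 + \frac{18}{5} \gamma_{1} + 8 \gamma_{2} - \frac{56}{5} \gamma_{12}


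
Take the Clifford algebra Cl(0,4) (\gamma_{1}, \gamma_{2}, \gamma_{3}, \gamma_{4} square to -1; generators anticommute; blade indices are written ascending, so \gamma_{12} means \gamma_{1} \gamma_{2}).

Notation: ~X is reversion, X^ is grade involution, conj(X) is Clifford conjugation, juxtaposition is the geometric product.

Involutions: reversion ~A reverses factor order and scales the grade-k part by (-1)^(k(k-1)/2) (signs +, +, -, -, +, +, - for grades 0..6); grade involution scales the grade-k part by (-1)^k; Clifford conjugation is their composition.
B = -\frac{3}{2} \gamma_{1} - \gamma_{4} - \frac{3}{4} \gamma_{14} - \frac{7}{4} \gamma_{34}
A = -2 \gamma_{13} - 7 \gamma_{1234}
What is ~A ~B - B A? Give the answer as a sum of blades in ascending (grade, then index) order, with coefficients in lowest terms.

first term: -3 \gamma_{3} + \frac{49}{4} \gamma_{12} - \frac{7}{2} \gamma_{14} + \frac{21}{4} \gamma_{23} + \frac{3}{2} \gamma_{34} - 7 \gamma_{123} - 2 \gamma_{134} + \frac{21}{2} \gamma_{234}
second term: -3 \gamma_{3} - \frac{49}{4} \gamma_{12} + \frac{7}{2} \gamma_{14} - \frac{21}{4} \gamma_{23} - \frac{3}{2} \gamma_{34} + 7 \gamma_{123} + 2 \gamma_{134} - \frac{21}{2} \gamma_{234}
Answer: \frac{49}{2} \gamma_{12} - 7 \gamma_{14} + \frac{21}{2} \gamma_{23} + 3 \gamma_{34} - 14 \gamma_{123} - 4 \gamma_{134} + 21 \gamma_{234}


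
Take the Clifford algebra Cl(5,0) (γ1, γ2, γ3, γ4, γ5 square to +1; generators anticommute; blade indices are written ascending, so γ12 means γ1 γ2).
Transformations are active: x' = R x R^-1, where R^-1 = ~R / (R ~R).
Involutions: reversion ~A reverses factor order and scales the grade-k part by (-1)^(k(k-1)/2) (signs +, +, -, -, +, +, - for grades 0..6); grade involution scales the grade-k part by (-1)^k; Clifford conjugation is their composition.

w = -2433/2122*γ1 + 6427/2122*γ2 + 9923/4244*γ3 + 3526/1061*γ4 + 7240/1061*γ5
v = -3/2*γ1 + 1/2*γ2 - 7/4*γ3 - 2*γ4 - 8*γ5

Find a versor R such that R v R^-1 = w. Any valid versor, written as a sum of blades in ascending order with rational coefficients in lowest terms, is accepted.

R = v + w = -2808/1061*γ1 + 3744/1061*γ2 + 624/1061*γ3 + 1404/1061*γ4 - 1248/1061*γ5 works: the equal norms (1177/16) guarantee its sandwich swaps v into w.
Answer: -2808/1061*γ1 + 3744/1061*γ2 + 624/1061*γ3 + 1404/1061*γ4 - 1248/1061*γ5


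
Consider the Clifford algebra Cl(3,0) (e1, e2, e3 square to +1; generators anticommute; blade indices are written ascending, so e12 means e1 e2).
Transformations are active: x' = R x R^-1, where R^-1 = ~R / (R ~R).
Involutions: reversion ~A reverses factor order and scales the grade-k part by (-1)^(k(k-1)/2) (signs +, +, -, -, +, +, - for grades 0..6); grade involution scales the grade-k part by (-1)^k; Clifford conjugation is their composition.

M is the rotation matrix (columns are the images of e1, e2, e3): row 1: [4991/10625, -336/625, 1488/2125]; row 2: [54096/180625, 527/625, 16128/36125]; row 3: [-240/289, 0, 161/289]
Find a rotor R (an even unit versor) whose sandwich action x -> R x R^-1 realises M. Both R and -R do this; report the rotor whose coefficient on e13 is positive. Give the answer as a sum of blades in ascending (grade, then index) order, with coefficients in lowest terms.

Method: write R = a + b12*e12 + b13*e13 + b23*e23 with a^2 + b12^2 + b13^2 + b23^2 = 1 (so R^-1 = ~R). Expanding the columns R e_j ~R gives tr M = 4a^2 - 1 and, from the antisymmetric part, M21 - M12 = -4a*b12, M13 - M31 = 4a*b13, M32 - M23 = -4a*b23.
Here tr M = 13511/7225, so a^2 = (1 + tr M)/4 = 5184/7225 and a = ±72/85. Taking a = 72/85: M21 - M12 = 6048/7225, M13 - M31 = 55296/36125, M32 - M23 = -16128/36125, giving b12 = -21/85, b13 = 192/425, b23 = 56/425, i.e. R = 72/85 - 21/85*e12 + 192/425*e13 + 56/425*e23.
Its e13 coefficient is already positive.
Answer: 72/85 - 21/85*e12 + 192/425*e13 + 56/425*e23. Sheet selection: the two-to-one cover makes ±R indistinguishable at the matrix level (trace 13511/7225), so uniqueness comes from the required sign on e13.


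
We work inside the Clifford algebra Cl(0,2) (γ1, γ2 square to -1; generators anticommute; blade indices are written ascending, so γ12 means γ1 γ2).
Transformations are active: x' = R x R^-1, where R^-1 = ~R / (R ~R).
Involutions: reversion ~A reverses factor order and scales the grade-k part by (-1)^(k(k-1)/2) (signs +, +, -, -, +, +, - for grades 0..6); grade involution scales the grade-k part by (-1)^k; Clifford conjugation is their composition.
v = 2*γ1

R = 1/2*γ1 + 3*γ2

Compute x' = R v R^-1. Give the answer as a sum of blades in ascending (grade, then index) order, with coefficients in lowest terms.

~R = 1/2*γ1 + 3*γ2, and R ~R = -37/4, so R^-1 = ~R / (-37/4).
R v = -1 - 6*γ12
Answer: -70/37*γ1 + 24/37*γ2


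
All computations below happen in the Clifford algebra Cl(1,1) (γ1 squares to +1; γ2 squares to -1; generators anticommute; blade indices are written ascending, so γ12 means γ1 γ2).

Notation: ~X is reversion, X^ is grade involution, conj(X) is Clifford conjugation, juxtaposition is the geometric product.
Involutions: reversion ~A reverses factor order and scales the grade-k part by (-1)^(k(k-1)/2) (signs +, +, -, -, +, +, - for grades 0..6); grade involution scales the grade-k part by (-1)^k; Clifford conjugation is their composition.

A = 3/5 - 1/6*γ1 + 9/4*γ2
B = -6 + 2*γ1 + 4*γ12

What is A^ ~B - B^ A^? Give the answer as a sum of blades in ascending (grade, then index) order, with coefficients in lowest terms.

first term: -49/15 + 46/5*γ1 + 77/6*γ2 + 21/10*γ12
second term: -59/15 + 34/5*γ1 + 77/6*γ2 + 69/10*γ12
Answer: 2/3 + 12/5*γ1 - 24/5*γ12


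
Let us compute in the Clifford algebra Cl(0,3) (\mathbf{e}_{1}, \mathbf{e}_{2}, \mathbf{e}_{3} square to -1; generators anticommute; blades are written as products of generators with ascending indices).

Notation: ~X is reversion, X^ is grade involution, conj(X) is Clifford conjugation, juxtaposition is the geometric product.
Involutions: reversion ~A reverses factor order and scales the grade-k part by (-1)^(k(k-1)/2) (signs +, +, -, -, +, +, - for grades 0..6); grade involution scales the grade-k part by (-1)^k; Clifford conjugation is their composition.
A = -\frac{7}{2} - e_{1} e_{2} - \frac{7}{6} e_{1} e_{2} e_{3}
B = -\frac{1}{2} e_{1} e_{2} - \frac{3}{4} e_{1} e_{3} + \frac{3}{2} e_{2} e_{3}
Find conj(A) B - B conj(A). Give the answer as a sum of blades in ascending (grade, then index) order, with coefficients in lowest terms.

first term: \frac{1}{2} + \frac{7}{4} e_{1} + \frac{7}{8} e_{2} - \frac{7}{12} e_{3} + \frac{7}{4} e_{1} e_{2} + \frac{9}{8} e_{1} e_{3} - 6 e_{2} e_{3}
second term: \frac{1}{2} + \frac{7}{4} e_{1} + \frac{7}{8} e_{2} - \frac{7}{12} e_{3} + \frac{7}{4} e_{1} e_{2} + \frac{33}{8} e_{1} e_{3} - \frac{9}{2} e_{2} e_{3}
Answer: -3 e_{1} e_{3} - \frac{3}{2} e_{2} e_{3}


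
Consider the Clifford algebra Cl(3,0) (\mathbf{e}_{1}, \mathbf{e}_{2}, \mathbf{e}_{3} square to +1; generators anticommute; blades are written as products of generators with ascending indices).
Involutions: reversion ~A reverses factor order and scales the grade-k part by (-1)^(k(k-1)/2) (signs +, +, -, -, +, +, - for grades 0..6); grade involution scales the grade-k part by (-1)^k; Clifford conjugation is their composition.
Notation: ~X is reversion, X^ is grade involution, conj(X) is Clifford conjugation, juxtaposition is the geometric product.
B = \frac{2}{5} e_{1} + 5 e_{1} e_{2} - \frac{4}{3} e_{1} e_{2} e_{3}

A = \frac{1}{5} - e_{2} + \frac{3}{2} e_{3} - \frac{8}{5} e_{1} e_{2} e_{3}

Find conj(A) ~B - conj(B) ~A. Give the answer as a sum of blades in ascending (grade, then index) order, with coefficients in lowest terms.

first term: \frac{32}{15} + \frac{127}{25} e_{1} - 8 e_{3} - \frac{17}{5} e_{1} e_{2} - \frac{11}{15} e_{1} e_{3} - \frac{16}{25} e_{2} e_{3} + \frac{233}{30} e_{1} e_{2} e_{3}
second term: \frac{32}{15} + \frac{123}{25} e_{1} + 8 e_{3} - \frac{13}{5} e_{1} e_{2} - \frac{29}{15} e_{1} e_{3} - \frac{16}{25} e_{2} e_{3} - \frac{233}{30} e_{1} e_{2} e_{3}
Answer: \frac{4}{25} e_{1} - 16 e_{3} - \frac{4}{5} e_{1} e_{2} + \frac{6}{5} e_{1} e_{3} + \frac{233}{15} e_{1} e_{2} e_{3}


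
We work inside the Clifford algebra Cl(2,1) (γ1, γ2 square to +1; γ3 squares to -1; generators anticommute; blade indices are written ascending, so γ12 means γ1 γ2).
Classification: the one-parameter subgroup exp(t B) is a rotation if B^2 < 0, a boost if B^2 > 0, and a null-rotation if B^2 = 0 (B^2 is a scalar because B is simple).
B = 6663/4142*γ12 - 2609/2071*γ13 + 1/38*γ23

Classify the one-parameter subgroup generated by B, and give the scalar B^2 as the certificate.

B^2 term by term: the squares give (6663/4142)^2*(γ12)^2 + (-2609/2071)^2*(γ13)^2 + (1/38)^2*(γ23)^2 = 44395569/17156164*(-1) + 6806881/4289041*(+1) + 1/1444*(+1) = -1 (each basis 2-blade squares to minus the product of its generators' squares); cross terms between blades sharing an index anticommute and cancel. So B^2 = -1.
Answer: rotation, certificate B^2 = -1. One invariant decides it: the square -1 survives every conjugation, and its sign is exactly the classification.


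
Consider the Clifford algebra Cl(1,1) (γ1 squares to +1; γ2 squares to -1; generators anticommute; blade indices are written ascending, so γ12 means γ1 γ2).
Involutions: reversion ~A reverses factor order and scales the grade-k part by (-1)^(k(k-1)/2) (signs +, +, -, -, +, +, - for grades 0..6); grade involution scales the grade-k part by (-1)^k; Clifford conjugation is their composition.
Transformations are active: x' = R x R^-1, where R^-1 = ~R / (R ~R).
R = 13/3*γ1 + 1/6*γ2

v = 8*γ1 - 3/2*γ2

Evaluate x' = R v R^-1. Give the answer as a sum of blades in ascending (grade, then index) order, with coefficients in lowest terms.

~R = 13/3*γ1 + 1/6*γ2, and R ~R = 75/4, so R^-1 = ~R / (75/4).
R v = 419/12 - 47/6*γ12
Answer: 5494/675*γ1 + 2863/1350*γ2


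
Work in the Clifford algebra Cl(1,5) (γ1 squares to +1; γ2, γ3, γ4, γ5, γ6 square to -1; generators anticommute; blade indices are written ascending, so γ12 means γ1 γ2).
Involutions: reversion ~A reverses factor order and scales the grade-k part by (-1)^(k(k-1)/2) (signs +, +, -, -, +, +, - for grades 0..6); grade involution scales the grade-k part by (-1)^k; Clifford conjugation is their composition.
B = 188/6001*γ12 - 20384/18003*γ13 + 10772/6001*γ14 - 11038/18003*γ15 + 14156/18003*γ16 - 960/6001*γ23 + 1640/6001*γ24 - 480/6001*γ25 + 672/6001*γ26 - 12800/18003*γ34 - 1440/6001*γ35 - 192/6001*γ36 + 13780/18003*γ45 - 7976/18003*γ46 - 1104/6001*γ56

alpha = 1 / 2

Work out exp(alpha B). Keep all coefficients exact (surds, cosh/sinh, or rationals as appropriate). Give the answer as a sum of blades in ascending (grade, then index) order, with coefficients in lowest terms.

B^2 term by term: the squares give (188/6001)^2*(γ12)^2 + (-20384/18003)^2*(γ13)^2 + (10772/6001)^2*(γ14)^2 + (-11038/18003)^2*(γ15)^2 + (14156/18003)^2*(γ16)^2 + (-960/6001)^2*(γ23)^2 + (1640/6001)^2*(γ24)^2 + (-480/6001)^2*(γ25)^2 + (672/6001)^2*(γ26)^2 + (-12800/18003)^2*(γ34)^2 + (-1440/6001)^2*(γ35)^2 + (-192/6001)^2*(γ36)^2 + (13780/18003)^2*(γ45)^2 + (-7976/18003)^2*(γ46)^2 + (-1104/6001)^2*(γ56)^2 = 35344/36012001*(+1) + 415507456/324108009*(+1) + 116035984/36012001*(+1) + 121837444/324108009*(+1) + 200392336/324108009*(+1) + 921600/36012001*(-1) + 2689600/36012001*(-1) + 230400/36012001*(-1) + 451584/36012001*(-1) + 163840000/324108009*(-1) + 2073600/36012001*(-1) + 36864/36012001*(-1) + 189888400/324108009*(-1) + 63616576/324108009*(-1) + 1218816/36012001*(-1) = 4 (each basis 2-blade squares to minus the product of its generators' squares); cross terms between blades sharing an index anticommute and cancel; the commuting (index-disjoint) pairs give grade-4 terms 2*c*c'*(blade product), which cancel blade by blade — γ1234: -4812800/108036003 + 66859520/108036003 - 20682240/36012001 = 0; γ1235: -541440/36012001 - 6522880/36012001 + 7064320/36012001 = 0; γ1236: -72192/36012001 + 9132032/36012001 - 9059840/36012001 = 0; γ1245: 5181280/108036003 + 10341120/36012001 - 36204640/108036003 = 0; γ1246: -2998976/108036003 - 14477568/36012001 + 46431680/108036003 = 0; γ1256: -415104/36012001 + 4945024/36012001 - 4529920/36012001 = 0; γ1345: -561783040/324108009 + 31023360/36012001 + 282572800/324108009 = 0; γ1346: 325165568/324108009 + 4136448/36012001 - 362393600/324108009 = 0; γ1356: 15002624/36012001 - 1412864/36012001 - 13589760/36012001 = 0; γ1456: -23784576/36012001 - 176078176/324108009 + 390139360/324108009 = 0; γ2345: -8819200/36012001 + 4723200/36012001 + 4096000/36012001 = 0; γ2346: 5104640/36012001 + 629760/36012001 - 5734400/36012001 = 0; γ2356: 2119680/36012001 - 184320/36012001 - 1935360/36012001 = 0; γ2456: -3621120/36012001 - 2552320/36012001 + 6173440/36012001 = 0; γ3456: 9420800/36012001 - 7656960/36012001 - 1763840/36012001 = 0 — confirming B is simple. So B^2 = 4.
B^2 = 4 — the series telescopes hyperbolically here: l = 2, alpha*l = 1, so exp(alpha B) = cosh(1) + (sinh(1)/2)*B = cosh(1) + (sinh(1)/2)*B.
Answer: cosh(1) + 94*sinh(1)/6001*γ12 - 10192*sinh(1)/18003*γ13 + 5386*sinh(1)/6001*γ14 - 5519*sinh(1)/18003*γ15 + 7078*sinh(1)/18003*γ16 - 480*sinh(1)/6001*γ23 + 820*sinh(1)/6001*γ24 - 240*sinh(1)/6001*γ25 + 336*sinh(1)/6001*γ26 - 6400*sinh(1)/18003*γ34 - 720*sinh(1)/6001*γ35 - 96*sinh(1)/6001*γ36 + 6890*sinh(1)/18003*γ45 - 3988*sinh(1)/18003*γ46 - 552*sinh(1)/6001*γ56


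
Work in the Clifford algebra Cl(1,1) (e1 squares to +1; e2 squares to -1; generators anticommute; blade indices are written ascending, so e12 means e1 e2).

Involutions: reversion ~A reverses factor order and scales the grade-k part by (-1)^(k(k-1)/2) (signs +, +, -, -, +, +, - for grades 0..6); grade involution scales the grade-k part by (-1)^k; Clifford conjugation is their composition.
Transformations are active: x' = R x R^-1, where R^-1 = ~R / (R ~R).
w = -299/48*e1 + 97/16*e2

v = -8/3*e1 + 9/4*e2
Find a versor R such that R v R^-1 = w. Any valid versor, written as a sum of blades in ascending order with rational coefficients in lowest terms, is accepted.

Why this works: both vectors square to 295/144, so q(v) = q(w) and R = v + w = -427/48*e1 + 133/16*e2 carries v to w — its own direction survives, the complement (v - w)/2 flips.
Answer: -427/48*e1 + 133/16*e2


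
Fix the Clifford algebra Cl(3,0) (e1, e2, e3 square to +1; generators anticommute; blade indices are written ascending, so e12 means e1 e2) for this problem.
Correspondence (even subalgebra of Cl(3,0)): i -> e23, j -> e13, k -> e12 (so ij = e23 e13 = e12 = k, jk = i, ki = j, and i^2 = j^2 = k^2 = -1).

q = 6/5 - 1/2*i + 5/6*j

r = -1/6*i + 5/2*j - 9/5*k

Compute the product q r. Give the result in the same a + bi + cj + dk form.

In blades: q = 6/5 + 5/6*e13 - 1/2*e23, r = -9/5*e12 + 5/2*e13 - 1/6*e23.
Distribute q over r term by term (generator squares from the signature, products reordered to ascending indices): (6/5)*r = -54/25*e12 + 3*e13 - 1/5*e23; (5/6*e13)*r = -25/12 + 5/36*e12 - 3/2*e23; (-1/2*e23)*r = -1/12 - 5/4*e12 - 9/10*e13.
Sum: -13/6 - 736/225*e12 + 21/10*e13 - 17/10*e23; translating back through the correspondence:
Answer: -13/6 - 17/10*i + 21/10*j - 736/225*k


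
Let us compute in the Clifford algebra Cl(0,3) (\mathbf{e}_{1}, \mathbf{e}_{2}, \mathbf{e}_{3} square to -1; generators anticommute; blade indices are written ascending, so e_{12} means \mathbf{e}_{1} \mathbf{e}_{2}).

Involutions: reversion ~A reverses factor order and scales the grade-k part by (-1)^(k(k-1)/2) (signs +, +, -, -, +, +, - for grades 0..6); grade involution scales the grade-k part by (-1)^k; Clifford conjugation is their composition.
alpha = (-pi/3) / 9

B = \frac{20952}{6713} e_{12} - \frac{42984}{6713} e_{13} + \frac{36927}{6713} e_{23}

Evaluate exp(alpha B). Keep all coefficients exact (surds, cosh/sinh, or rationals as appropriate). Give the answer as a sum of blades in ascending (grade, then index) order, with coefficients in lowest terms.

B^2 term by term: the squares give (\frac{20952}{6713})^2*(e_{12})^2 + (-\frac{42984}{6713})^2*(e_{13})^2 + (\frac{36927}{6713})^2*(e_{23})^2 = \frac{438986304}{45064369}*(-1) + \frac{1847624256}{45064369}*(-1) + \frac{1363603329}{45064369}*(-1) = -81 (each basis 2-blade squares to minus the product of its generators' squares); cross terms between blades sharing an index anticommute and cancel. So B^2 = -81.
B^2 = -81 — the series telescopes trigonometrically here: l = 9, alpha*l = - \frac{\pi}{3}, so exp(alpha B) = cos(- \frac{\pi}{3}) + (sin(- \frac{\pi}{3})/9)*B = \frac{1}{2} + (- \frac{\sqrt{3}}{18})*B.
Answer: \frac{1}{2} - \frac{1164 \sqrt{3}}{6713} e_{12} + \frac{2388 \sqrt{3}}{6713} e_{13} - \frac{4103 \sqrt{3}}{13426} e_{23}


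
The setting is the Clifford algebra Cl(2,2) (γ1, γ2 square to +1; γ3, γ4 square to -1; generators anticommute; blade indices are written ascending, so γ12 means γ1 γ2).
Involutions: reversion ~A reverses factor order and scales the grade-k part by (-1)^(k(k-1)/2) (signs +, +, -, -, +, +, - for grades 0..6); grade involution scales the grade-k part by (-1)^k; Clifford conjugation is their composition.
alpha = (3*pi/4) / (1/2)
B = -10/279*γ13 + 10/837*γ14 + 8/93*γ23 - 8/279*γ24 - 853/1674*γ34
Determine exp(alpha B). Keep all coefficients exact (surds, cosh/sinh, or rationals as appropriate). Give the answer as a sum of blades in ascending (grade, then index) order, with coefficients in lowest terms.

B^2 term by term: the squares give (-10/279)^2*(γ13)^2 + (10/837)^2*(γ14)^2 + (8/93)^2*(γ23)^2 + (-8/279)^2*(γ24)^2 + (-853/1674)^2*(γ34)^2 = 100/77841*(+1) + 100/700569*(+1) + 64/8649*(+1) + 64/77841*(+1) + 727609/2802276*(-1) = -1/4 (each basis 2-blade squares to minus the product of its generators' squares); cross terms between blades sharing an index anticommute and cancel; the commuting (index-disjoint) pairs give grade-4 terms 2*c*c'*(blade product), which cancel blade by blade — γ1234: -160/77841 + 160/77841 = 0 — confirming B is simple. So B^2 = -1/4.
B^2 = -1/4 — since the square is negative, the closed form is circular: l = 1/2, alpha*l = 3*pi/4, so exp(alpha B) = cos(3*pi/4) + (sin(3*pi/4)/(1/2))*B = -sqrt(2)/2 + (sqrt(2))*B.
Answer: -sqrt(2)/2 - 10*sqrt(2)/279*γ13 + 10*sqrt(2)/837*γ14 + 8*sqrt(2)/93*γ23 - 8*sqrt(2)/279*γ24 - 853*sqrt(2)/1674*γ34


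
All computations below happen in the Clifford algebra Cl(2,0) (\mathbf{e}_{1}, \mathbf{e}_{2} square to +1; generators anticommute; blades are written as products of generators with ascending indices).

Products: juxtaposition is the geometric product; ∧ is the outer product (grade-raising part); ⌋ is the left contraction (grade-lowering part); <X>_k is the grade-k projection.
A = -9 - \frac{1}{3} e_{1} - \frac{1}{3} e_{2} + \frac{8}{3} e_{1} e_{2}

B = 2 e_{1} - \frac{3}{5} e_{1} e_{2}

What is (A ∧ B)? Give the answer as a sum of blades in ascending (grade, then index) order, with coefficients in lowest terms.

step 1: -18 e_{1} + \frac{91}{15} e_{1} e_{2}
Answer: -18 e_{1} + \frac{91}{15} e_{1} e_{2}


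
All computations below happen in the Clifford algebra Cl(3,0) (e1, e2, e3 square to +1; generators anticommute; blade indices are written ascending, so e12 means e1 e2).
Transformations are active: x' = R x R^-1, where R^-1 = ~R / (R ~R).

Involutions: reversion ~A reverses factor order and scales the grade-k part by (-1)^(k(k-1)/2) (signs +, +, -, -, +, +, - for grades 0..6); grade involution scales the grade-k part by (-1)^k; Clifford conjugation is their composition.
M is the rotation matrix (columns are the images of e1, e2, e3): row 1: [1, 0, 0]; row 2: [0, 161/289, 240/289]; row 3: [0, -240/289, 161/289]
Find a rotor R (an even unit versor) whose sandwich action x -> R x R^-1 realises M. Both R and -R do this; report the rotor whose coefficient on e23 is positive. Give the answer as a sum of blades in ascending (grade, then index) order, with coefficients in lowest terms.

Method: write R = a + b12*e12 + b13*e13 + b23*e23 with a^2 + b12^2 + b13^2 + b23^2 = 1 (so R^-1 = ~R). Expanding the columns R e_j ~R gives tr M = 4a^2 - 1 and, from the antisymmetric part, M21 - M12 = -4a*b12, M13 - M31 = 4a*b13, M32 - M23 = -4a*b23.
Here tr M = 611/289, so a^2 = (1 + tr M)/4 = 225/289 and a = ±15/17. Taking a = 15/17: M21 - M12 = 0, M13 - M31 = 0, M32 - M23 = -480/289, giving b12 = 0, b13 = 0, b23 = 8/17, i.e. R = 15/17 + 8/17*e23.
Its e23 coefficient is already positive.
Answer: 15/17 + 8/17*e23. Key observation: the double cover Spin(3) -> SO(3) sends R and -R to the same matrix (trace 611/289 here), so the stated sign of the e23 coefficient is what selects one sheet.


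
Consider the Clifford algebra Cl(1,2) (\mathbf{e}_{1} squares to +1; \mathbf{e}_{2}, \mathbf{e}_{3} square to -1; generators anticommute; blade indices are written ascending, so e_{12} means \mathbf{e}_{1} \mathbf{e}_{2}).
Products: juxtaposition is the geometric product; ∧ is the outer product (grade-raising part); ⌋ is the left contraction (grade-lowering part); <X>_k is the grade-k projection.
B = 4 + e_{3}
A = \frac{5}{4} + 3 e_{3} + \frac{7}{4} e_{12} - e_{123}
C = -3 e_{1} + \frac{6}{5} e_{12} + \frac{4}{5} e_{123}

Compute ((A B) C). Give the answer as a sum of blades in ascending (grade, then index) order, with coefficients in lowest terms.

step 1: 2 + \frac{53}{4} e_{3} + 8 e_{12} - \frac{9}{4} e_{123}
step 2: \frac{57}{5} - 6 e_{1} + 24 e_{2} + \frac{37}{10} e_{3} - \frac{41}{5} e_{12} + \frac{159}{4} e_{13} + \frac{27}{4} e_{23} + \frac{35}{2} e_{123}
Answer: \frac{57}{5} - 6 e_{1} + 24 e_{2} + \frac{37}{10} e_{3} - \frac{41}{5} e_{12} + \frac{159}{4} e_{13} + \frac{27}{4} e_{23} + \frac{35}{2} e_{123}


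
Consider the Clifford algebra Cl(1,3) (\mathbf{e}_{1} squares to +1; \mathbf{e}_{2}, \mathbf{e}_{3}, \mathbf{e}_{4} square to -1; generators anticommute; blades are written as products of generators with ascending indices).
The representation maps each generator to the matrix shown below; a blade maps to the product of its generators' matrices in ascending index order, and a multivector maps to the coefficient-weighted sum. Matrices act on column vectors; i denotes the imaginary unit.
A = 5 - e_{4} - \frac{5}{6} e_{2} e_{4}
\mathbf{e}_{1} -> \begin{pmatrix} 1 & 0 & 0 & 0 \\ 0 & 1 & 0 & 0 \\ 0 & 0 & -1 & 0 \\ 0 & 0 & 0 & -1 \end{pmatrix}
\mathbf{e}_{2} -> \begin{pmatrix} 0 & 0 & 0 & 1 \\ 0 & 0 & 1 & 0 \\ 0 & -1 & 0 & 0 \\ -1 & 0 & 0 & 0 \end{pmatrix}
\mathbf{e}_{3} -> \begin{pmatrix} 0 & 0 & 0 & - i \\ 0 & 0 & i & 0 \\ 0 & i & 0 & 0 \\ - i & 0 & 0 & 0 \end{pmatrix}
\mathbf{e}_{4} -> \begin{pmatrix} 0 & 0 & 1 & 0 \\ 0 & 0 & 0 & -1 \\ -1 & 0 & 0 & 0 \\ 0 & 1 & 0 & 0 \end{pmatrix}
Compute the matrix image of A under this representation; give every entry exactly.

Bivector images (products of the table entries): rho(e_{2} e_{4}) = rho(\mathbf{e}_{2})rho(\mathbf{e}_{4}) = \begin{pmatrix} 0 & 1 & 0 & 0 \\ -1 & 0 & 0 & 0 \\ 0 & 0 & 0 & 1 \\ 0 & 0 & -1 & 0 \end{pmatrix}.
M = (5)*1 + (-1)*rho(e_{4}) + (-\frac{5}{6})*rho(e_{2} e_{4}), summed entrywise (1 is the identity matrix):
Answer: \begin{pmatrix} 5 & - \frac{5}{6} & -1 & 0 \\ \frac{5}{6} & 5 & 0 & 1 \\ 1 & 0 & 5 & - \frac{5}{6} \\ 0 & -1 & \frac{5}{6} & 5 \end{pmatrix}


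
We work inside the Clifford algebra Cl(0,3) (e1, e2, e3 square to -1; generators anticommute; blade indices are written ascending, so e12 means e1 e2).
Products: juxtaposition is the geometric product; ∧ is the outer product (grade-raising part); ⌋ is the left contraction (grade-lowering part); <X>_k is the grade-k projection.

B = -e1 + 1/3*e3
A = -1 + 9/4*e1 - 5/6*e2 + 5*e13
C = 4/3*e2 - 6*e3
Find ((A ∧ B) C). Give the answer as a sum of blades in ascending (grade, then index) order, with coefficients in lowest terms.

step 1: e1 - 1/3*e3 - 5/6*e12 + 3/4*e13 - 5/18*e23
step 2: -2 + 101/18*e1 - 5/3*e2 - 10/27*e3 + 4/3*e12 - 6*e13 + 4/9*e23 + 4*e123
Answer: -2 + 101/18*e1 - 5/3*e2 - 10/27*e3 + 4/3*e12 - 6*e13 + 4/9*e23 + 4*e123


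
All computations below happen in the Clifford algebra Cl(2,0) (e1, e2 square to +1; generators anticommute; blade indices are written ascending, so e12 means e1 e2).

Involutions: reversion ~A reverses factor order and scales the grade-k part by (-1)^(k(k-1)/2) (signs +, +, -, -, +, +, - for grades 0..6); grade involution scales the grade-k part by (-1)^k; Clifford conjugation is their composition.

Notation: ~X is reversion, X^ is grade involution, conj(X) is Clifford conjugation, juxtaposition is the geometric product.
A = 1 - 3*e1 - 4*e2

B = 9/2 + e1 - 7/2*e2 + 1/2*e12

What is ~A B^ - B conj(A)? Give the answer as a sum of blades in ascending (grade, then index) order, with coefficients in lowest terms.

first term: -13/2 - 25/2*e1 - 16*e2 - 14*e12
second term: -13/2 + 33/2*e1 + 13*e2 + 15*e12
Answer: -29*e1 - 29*e2 - 29*e12


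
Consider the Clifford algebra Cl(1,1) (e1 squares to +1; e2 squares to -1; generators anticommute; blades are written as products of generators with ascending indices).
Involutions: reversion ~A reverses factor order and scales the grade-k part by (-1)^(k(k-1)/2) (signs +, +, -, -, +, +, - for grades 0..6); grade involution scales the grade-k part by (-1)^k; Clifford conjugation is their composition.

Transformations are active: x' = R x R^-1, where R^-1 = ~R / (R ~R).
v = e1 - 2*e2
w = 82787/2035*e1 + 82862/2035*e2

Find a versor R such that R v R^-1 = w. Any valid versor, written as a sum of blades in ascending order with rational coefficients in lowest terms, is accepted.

Why this works: both vectors square to -3, so q(v) = q(w) and R = v + w = 84822/2035*e1 + 78792/2035*e2 carries v to w — its own direction survives, the complement (v - w)/2 flips.
Answer: 84822/2035*e1 + 78792/2035*e2


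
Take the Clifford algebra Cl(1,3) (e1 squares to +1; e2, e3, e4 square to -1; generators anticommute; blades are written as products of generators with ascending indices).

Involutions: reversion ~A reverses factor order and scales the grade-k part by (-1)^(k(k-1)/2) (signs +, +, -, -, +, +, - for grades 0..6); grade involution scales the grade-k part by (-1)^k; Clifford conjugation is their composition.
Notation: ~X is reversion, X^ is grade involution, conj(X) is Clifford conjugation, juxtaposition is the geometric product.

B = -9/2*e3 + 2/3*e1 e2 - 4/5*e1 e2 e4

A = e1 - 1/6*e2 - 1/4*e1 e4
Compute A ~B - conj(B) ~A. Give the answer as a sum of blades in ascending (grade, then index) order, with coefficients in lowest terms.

first term: 1/9*e1 - 7/15*e2 - 9/2*e1 e3 - 2/15*e1 e4 + 3/4*e2 e3 + 29/30*e2 e4 - 9/8*e1 e3 e4
second term: -1/9*e1 + 13/15*e2 - 9/2*e1 e3 + 2/15*e1 e4 + 3/4*e2 e3 - 19/30*e2 e4 - 9/8*e1 e3 e4
Answer: 2/9*e1 - 4/3*e2 - 4/15*e1 e4 + 8/5*e2 e4


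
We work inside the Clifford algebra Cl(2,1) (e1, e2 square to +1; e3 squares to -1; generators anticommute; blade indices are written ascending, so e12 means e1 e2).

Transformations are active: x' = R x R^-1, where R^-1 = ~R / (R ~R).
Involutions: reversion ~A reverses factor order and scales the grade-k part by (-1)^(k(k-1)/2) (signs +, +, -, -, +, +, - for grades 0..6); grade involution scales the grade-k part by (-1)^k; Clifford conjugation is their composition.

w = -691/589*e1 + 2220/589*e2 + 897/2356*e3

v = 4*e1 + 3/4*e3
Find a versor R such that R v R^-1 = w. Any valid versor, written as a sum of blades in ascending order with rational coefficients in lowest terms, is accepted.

A norm check does it: q(v) = q(w) = 247/16, hence R = v + w = 1665/589*e1 + 2220/589*e2 + 666/589*e3 realises the map — parallel part kept, (v - w)/2 negated, v carried to w.
Answer: 1665/589*e1 + 2220/589*e2 + 666/589*e3


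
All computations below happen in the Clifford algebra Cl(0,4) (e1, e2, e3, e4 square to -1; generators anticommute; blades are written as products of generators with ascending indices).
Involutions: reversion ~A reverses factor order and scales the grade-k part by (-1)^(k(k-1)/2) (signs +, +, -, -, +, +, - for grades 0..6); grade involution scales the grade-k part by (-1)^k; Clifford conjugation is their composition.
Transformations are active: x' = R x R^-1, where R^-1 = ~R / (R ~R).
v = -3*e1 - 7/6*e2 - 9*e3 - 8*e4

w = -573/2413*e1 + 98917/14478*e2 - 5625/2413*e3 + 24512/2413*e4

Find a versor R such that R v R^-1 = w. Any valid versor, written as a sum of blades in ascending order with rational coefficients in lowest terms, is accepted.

Key observation: q(v) = q(w) = -5593/36 (sandwiches preserve the norm), so R = v + w = -7812/2413*e1 + 13671/2413*e2 - 27342/2413*e3 + 5208/2413*e4 works whenever it is invertible — the component of v along it is kept and (v - w)/2 reverses, sending v to w.
Answer: -7812/2413*e1 + 13671/2413*e2 - 27342/2413*e3 + 5208/2413*e4


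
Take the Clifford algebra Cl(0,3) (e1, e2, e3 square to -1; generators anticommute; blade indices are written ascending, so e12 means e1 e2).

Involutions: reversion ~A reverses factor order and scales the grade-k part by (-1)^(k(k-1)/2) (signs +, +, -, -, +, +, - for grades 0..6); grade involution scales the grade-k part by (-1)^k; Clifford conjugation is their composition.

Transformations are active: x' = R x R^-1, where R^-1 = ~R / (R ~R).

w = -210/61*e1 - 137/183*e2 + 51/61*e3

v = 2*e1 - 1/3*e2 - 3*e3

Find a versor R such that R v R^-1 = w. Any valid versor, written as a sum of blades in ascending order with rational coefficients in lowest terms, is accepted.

A norm check does it: q(v) = q(w) = -118/9, hence R = v + w = -88/61*e1 - 66/61*e2 - 132/61*e3 realises the map — parallel part kept, (v - w)/2 negated, v carried to w.
Answer: -88/61*e1 - 66/61*e2 - 132/61*e3


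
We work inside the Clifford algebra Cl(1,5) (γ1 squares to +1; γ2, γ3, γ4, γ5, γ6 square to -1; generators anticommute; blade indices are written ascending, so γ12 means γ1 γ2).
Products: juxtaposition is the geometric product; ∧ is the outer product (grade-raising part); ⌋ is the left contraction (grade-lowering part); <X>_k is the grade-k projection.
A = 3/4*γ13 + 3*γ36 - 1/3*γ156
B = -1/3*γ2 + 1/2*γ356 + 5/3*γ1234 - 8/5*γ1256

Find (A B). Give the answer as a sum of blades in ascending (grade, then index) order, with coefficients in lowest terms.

step 1: -8/15*γ2 + 3/2*γ5 + 1/6*γ13 - 5/4*γ24 + 1/4*γ123 - 3/8*γ156 - γ236 - 24/5*γ1235 - 5*γ1246 + 1/9*γ1256 - 6/5*γ2356 - 5/9*γ23456
Answer: -8/15*γ2 + 3/2*γ5 + 1/6*γ13 - 5/4*γ24 + 1/4*γ123 - 3/8*γ156 - γ236 - 24/5*γ1235 - 5*γ1246 + 1/9*γ1256 - 6/5*γ2356 - 5/9*γ23456


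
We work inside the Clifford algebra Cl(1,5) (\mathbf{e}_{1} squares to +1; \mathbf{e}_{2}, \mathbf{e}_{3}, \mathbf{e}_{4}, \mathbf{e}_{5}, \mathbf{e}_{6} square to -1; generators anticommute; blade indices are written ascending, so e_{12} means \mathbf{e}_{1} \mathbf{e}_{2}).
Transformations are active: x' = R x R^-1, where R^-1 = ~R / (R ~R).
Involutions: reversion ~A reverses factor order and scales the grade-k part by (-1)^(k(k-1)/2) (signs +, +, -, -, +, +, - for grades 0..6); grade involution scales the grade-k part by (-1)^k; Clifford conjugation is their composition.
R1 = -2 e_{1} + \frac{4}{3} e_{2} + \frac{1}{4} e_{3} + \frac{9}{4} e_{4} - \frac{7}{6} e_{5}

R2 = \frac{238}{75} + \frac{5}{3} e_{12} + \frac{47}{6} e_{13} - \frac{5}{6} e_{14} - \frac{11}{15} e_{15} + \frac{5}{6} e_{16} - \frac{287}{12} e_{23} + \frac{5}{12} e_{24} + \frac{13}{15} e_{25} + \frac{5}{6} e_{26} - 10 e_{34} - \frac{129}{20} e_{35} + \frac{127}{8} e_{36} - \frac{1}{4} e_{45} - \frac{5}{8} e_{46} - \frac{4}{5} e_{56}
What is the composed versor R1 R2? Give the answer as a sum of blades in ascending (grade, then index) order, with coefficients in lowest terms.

Distribute over the terms of R1 (each basis-blade product reordered to ascending indices, repeated generators contracted through their squares):
(-2 e_{1}) R2 = -\frac{476}{75} e_{1} - \frac{10}{3} e_{2} - \frac{47}{3} e_{3} + \frac{5}{3} e_{4} + \frac{22}{15} e_{5} - \frac{5}{3} e_{6} + \frac{287}{6} e_{123} - \frac{5}{6} e_{124} - \frac{26}{15} e_{125} - \frac{5}{3} e_{126} + 20 e_{134} + \frac{129}{10} e_{135} - \frac{127}{4} e_{136} + \frac{1}{2} e_{145} + \frac{5}{4} e_{146} + \frac{8}{5} e_{156}
(\frac{4}{3} e_{2}) R2 = \frac{20}{9} e_{1} + \frac{952}{225} e_{2} + \frac{287}{9} e_{3} - \frac{5}{9} e_{4} - \frac{52}{45} e_{5} - \frac{10}{9} e_{6} - \frac{94}{9} e_{123} + \frac{10}{9} e_{124} + \frac{44}{45} e_{125} - \frac{10}{9} e_{126} - \frac{40}{3} e_{234} - \frac{43}{5} e_{235} + \frac{127}{6} e_{236} - \frac{1}{3} e_{245} - \frac{5}{6} e_{246} - \frac{16}{15} e_{256}
(\frac{1}{4} e_{3}) R2 = \frac{47}{24} e_{1} - \frac{287}{48} e_{2} + \frac{119}{150} e_{3} + \frac{5}{2} e_{4} + \frac{129}{80} e_{5} - \frac{127}{32} e_{6} + \frac{5}{12} e_{123} + \frac{5}{24} e_{134} + \frac{11}{60} e_{135} - \frac{5}{24} e_{136} - \frac{5}{48} e_{234} - \frac{13}{60} e_{235} - \frac{5}{24} e_{236} - \frac{1}{16} e_{345} - \frac{5}{32} e_{346} - \frac{1}{5} e_{356}
(\frac{9}{4} e_{4}) R2 = -\frac{15}{8} e_{1} + \frac{15}{16} e_{2} - \frac{45}{2} e_{3} + \frac{357}{50} e_{4} + \frac{9}{16} e_{5} + \frac{45}{32} e_{6} + \frac{15}{4} e_{124} + \frac{141}{8} e_{134} + \frac{33}{20} e_{145} - \frac{15}{8} e_{146} - \frac{861}{16} e_{234} - \frac{39}{20} e_{245} - \frac{15}{8} e_{246} + \frac{1161}{80} e_{345} - \frac{1143}{32} e_{346} - \frac{9}{5} e_{456}
(-\frac{7}{6} e_{5}) R2 = \frac{77}{90} e_{1} - \frac{91}{90} e_{2} + \frac{301}{40} e_{3} + \frac{7}{24} e_{4} - \frac{833}{225} e_{5} - \frac{14}{15} e_{6} - \frac{35}{18} e_{125} - \frac{329}{36} e_{135} + \frac{35}{36} e_{145} + \frac{35}{36} e_{156} + \frac{2009}{72} e_{235} - \frac{35}{72} e_{245} + \frac{35}{36} e_{256} + \frac{35}{3} e_{345} + \frac{889}{48} e_{356} - \frac{35}{48} e_{456}
Summing the partial products and collecting blades:
Answer: -\frac{2867}{900} e_{1} - \frac{1031}{200} e_{2} + \frac{3673}{1800} e_{3} + \frac{19877}{1800} e_{4} - \frac{2189}{1800} e_{5} - \frac{4517}{720} e_{6} + \frac{1361}{36} e_{123} + \frac{145}{36} e_{124} - \frac{27}{10} e_{125} - \frac{25}{9} e_{126} + \frac{227}{6} e_{134} + \frac{71}{18} e_{135} - \frac{767}{24} e_{136} + \frac{281}{90} e_{145} - \frac{5}{8} e_{146} + \frac{463}{180} e_{156} - \frac{269}{4} e_{234} + \frac{6871}{360} e_{235} + \frac{503}{24} e_{236} - \frac{997}{360} e_{245} - \frac{65}{24} e_{246} - \frac{17}{180} e_{256} + \frac{1567}{60} e_{345} - \frac{287}{8} e_{346} + \frac{4397}{240} e_{356} - \frac{607}{240} e_{456}


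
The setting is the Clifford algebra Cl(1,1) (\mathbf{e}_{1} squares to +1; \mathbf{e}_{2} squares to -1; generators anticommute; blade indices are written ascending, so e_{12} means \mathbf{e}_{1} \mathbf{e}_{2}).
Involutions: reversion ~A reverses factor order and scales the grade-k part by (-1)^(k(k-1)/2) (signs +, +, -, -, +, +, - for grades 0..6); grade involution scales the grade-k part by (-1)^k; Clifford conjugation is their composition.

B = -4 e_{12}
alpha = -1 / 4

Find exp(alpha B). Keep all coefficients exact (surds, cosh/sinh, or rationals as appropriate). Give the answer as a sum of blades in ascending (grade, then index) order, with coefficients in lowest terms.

B^2 = (-4)^2*(e_{12})^2 = 16*(+1) = 16 (a basis 2-blade squares to minus the product of its generators' squares).
B^2 = 16 — hyperbolic case — the even/odd split gives cosh and sinh: l = 4, alpha*l = -1, so exp(alpha B) = cosh(-1) + (sinh(-1)/4)*B = \cosh{\left(1 \right)} + (- \frac{\sinh{\left(1 \right)}}{4})*B.
Answer: \cosh{\left(1 \right)} + \sinh{\left(1 \right)} e_{12}


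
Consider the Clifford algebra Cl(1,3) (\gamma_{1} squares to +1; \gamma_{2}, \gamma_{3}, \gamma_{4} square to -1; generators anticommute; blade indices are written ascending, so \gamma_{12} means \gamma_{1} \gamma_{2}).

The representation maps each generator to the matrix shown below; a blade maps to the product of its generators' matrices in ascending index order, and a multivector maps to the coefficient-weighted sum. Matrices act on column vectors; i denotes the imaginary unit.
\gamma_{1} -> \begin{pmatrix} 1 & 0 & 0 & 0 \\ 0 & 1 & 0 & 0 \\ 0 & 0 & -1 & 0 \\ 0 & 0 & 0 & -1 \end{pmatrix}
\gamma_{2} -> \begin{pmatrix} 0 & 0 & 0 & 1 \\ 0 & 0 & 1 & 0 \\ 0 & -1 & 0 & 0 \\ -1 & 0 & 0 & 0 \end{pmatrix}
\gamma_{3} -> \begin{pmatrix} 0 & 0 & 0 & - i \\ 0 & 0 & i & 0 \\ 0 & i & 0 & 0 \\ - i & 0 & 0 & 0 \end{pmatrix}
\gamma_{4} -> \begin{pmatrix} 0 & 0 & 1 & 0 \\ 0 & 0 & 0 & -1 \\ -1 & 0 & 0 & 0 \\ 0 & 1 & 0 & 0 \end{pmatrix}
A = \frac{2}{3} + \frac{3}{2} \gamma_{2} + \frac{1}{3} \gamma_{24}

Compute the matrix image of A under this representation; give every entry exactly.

Bivector images (products of the table entries): rho(\gamma_{24}) = rho(\gamma_{2})rho(\gamma_{4}) = \begin{pmatrix} 0 & 1 & 0 & 0 \\ -1 & 0 & 0 & 0 \\ 0 & 0 & 0 & 1 \\ 0 & 0 & -1 & 0 \end{pmatrix}.
M = (\frac{2}{3})*1 + (\frac{3}{2})*rho(\gamma_{2}) + (\frac{1}{3})*rho(\gamma_{24}), summed entrywise (1 is the identity matrix):
Answer: \begin{pmatrix} \frac{2}{3} & \frac{1}{3} & 0 & \frac{3}{2} \\ - \frac{1}{3} & \frac{2}{3} & \frac{3}{2} & 0 \\ 0 & - \frac{3}{2} & \frac{2}{3} & \frac{1}{3} \\ - \frac{3}{2} & 0 & - \frac{1}{3} & \frac{2}{3} \end{pmatrix}


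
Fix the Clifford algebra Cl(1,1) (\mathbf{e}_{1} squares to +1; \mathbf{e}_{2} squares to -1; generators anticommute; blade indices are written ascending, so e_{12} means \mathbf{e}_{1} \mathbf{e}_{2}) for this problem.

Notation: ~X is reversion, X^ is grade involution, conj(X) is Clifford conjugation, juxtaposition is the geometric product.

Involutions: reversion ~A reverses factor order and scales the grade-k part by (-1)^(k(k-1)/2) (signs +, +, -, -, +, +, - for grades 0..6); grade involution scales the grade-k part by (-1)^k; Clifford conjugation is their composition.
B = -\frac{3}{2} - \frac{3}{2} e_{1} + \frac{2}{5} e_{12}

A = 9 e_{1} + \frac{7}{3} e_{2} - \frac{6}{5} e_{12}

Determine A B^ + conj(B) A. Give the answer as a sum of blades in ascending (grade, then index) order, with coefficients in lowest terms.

first term: \frac{651}{50} - \frac{377}{30} e_{1} + \frac{19}{10} e_{2} - \frac{17}{10} e_{12}
second term: \frac{699}{50} - \frac{377}{30} e_{1} - \frac{17}{10} e_{2} + \frac{53}{10} e_{12}
Answer: 27 - \frac{377}{15} e_{1} + \frac{1}{5} e_{2} + \frac{18}{5} e_{12}


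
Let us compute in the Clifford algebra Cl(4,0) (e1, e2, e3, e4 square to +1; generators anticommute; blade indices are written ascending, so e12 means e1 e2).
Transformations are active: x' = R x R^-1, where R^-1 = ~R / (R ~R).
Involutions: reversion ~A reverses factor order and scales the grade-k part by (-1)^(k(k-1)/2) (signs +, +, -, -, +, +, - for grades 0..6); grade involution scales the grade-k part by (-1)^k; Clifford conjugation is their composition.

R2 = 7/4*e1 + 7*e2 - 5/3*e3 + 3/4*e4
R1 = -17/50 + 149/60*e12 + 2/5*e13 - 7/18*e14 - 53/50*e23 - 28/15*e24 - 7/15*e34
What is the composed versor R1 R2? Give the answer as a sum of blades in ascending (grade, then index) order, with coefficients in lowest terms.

Distribute over the terms of R2 (each basis-blade product reordered to ascending indices, repeated generators contracted through their squares):
R1 (7/4*e1) = -119/200*e1 - 1043/240*e2 - 7/10*e3 + 49/72*e4 - 371/200*e123 - 49/15*e124 - 49/60*e134
R1 (7*e2) = 1043/60*e1 - 119/50*e2 + 371/50*e3 + 196/15*e4 - 14/5*e123 + 49/18*e124 - 49/15*e234
R1 (-5/3*e3) = -2/3*e1 + 53/30*e2 + 17/30*e3 - 7/9*e4 - 149/36*e123 - 35/54*e134 - 28/9*e234
R1 (3/4*e4) = -7/24*e1 - 7/5*e2 - 7/20*e3 - 51/200*e4 + 149/80*e124 + 3/10*e134 - 159/200*e234
Summing the partial products and collecting blades:
Answer: 1583/100*e1 - 7631/1200*e2 + 2081/300*e3 + 11443/900*e4 - 15829/1800*e123 + 949/720*e124 - 629/540*e134 - 12911/1800*e234
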